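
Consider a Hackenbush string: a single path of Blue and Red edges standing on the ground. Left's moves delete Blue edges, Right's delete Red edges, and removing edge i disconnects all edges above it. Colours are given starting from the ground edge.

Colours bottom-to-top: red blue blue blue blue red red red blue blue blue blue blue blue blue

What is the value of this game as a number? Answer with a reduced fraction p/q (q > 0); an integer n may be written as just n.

Recurse on prefixes of the 15-edge string red blue blue blue blue red red red blue blue blue blue blue blue blue:
G_1 [r]  L=[·]  R=[0]  so -1
G_2 [rb]  L=[-1]  R=[0]  so -1/2
G_3 [rbb]  L=[-1; -1/2]  R=[0]  so -1/4
G_4 [rbbb]  L=[-1; -1/2; -1/4]  R=[0]  so -1/8
G_5 [rbbbb]  L=[-1; -1/2; -1/4; -1/8]  R=[0]  so -1/16
G_6 [rbbbbr]  L=[-1; -1/2; -1/4; -1/8]  R=[-1/16; 0]  so -3/32
G_7 [rbbbbrr]  L=[-1; -1/2; -1/4; -1/8]  R=[-3/32; -1/16; 0]  so -7/64
G_8 [rbbbbrrr]  L=[-1; -1/2; -1/4; -1/8]  R=[-7/64; -3/32; -1/16; 0]  so -15/128
G_9 [rbbbbrrrb]  L=[-1; -1/2; -1/4; -1/8; -15/128]  R=[-7/64; -3/32; -1/16; 0]  so -29/256
G_10 [rbbbbrrrbb]  L=[-1; -1/2; -1/4; -1/8; -15/128; -29/256]  R=[-7/64; -3/32; -1/16; 0]  so -57/512
G_11 [rbbbbrrrbbb]  L=[-1; -1/2; -1/4; -1/8; -15/128; -29/256; -57/512]  R=[-7/64; -3/32; -1/16; 0]  so -113/1024
G_12 [rbbbbrrrbbbb]  L=[-1; -1/2; -1/4; -1/8; -15/128; -29/256; -57/512; -113/1024]  R=[-7/64; -3/32; -1/16; 0]  so -225/2048
G_13 [rbbbbrrrbbbbb]  L=[-1; -1/2; -1/4; -1/8; -15/128; -29/256; -57/512; -113/1024; -225/2048]  R=[-7/64; -3/32; -1/16; 0]  so -449/4096
G_14 [rbbbbrrrbbbbbb]  L=[-1; -1/2; -1/4; -1/8; -15/128; -29/256; -57/512; -113/1024; -225/2048; -449/4096]  R=[-7/64; -3/32; -1/16; 0]  so -897/8192
G_15 [rbbbbrrrbbbbbbb]  L=[-1; -1/2; -1/4; -1/8; -15/128; -29/256; -57/512; -113/1024; -225/2048; -449/4096; -897/8192]  R=[-7/64; -3/32; -1/16; 0]  so -1793/16384

-1793/16384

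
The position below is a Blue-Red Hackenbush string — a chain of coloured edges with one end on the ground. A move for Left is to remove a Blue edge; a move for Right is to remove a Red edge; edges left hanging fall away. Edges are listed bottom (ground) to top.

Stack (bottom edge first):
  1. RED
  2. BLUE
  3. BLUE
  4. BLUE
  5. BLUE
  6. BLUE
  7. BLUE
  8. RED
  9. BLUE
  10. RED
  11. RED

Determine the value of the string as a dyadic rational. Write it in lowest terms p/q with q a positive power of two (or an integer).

-23/1024

Build G(s[:k]) for k = 1..11, string s = RED BLUE BLUE BLUE BLUE BLUE BLUE RED BLUE RED RED.
1 of 11 · R · max L −∞ · min R 0 → -1
2 of 11 · RB · max L -1 · min R 0 → -1/2
3 of 11 · RBB · max L -1/2 · min R 0 → -1/4
4 of 11 · RBBB · max L -1/4 · min R 0 → -1/8
5 of 11 · RBBBB · max L -1/8 · min R 0 → -1/16
6 of 11 · RBBBBB · max L -1/16 · min R 0 → -1/32
7 of 11 · RBBBBBB · max L -1/32 · min R 0 → -1/64
8 of 11 · RBBBBBBR · max L -1/32 · min R -1/64 → -3/128
9 of 11 · RBBBBBBRB · max L -3/128 · min R -1/64 → -5/256
10 of 11 · RBBBBBBRBR · max L -3/128 · min R -5/256 → -11/512
11 of 11 · RBBBBBBRBRR · max L -3/128 · min R -11/512 → -23/1024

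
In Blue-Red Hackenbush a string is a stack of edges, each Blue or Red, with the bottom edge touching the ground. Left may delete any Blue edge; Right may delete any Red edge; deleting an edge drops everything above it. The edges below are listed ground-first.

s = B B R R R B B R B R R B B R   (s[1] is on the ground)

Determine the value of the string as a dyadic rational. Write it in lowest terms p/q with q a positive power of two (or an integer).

4941/4096

B: Left { 0 }, Right { none } ⇒ simplest 1
BB: Left { 0; 1 }, Right { none } ⇒ simplest 2
BBR: Left { 0; 1 }, Right { 2 } ⇒ simplest 3/2
BBRR: Left { 0; 1 }, Right { 3/2; 2 } ⇒ simplest 5/4
BBRRR: Left { 0; 1 }, Right { 5/4; 3/2; 2 } ⇒ simplest 9/8
BBRRRB: Left { 0; 1; 9/8 }, Right { 5/4; 3/2; 2 } ⇒ simplest 19/16
BBRRRBB: Left { 0; 1; 9/8; 19/16 }, Right { 5/4; 3/2; 2 } ⇒ simplest 39/32
BBRRRBBR: Left { 0; 1; 9/8; 19/16 }, Right { 39/32; 5/4; 3/2; 2 } ⇒ simplest 77/64
BBRRRBBRB: Left { 0; 1; 9/8; 19/16; 77/64 }, Right { 39/32; 5/4; 3/2; 2 } ⇒ simplest 155/128
BBRRRBBRBR: Left { 0; 1; 9/8; 19/16; 77/64 }, Right { 155/128; 39/32; 5/4; 3/2; 2 } ⇒ simplest 309/256
BBRRRBBRBRR: Left { 0; 1; 9/8; 19/16; 77/64 }, Right { 309/256; 155/128; 39/32; 5/4; 3/2; 2 } ⇒ simplest 617/512
BBRRRBBRBRRB: Left { 0; 1; 9/8; 19/16; 77/64; 617/512 }, Right { 309/256; 155/128; 39/32; 5/4; 3/2; 2 } ⇒ simplest 1235/1024
BBRRRBBRBRRBB: Left { 0; 1; 9/8; 19/16; 77/64; 617/512; 1235/1024 }, Right { 309/256; 155/128; 39/32; 5/4; 3/2; 2 } ⇒ simplest 2471/2048
BBRRRBBRBRRBBR: Left { 0; 1; 9/8; 19/16; 77/64; 617/512; 1235/1024 }, Right { 2471/2048; 309/256; 155/128; 39/32; 5/4; 3/2; 2 } ⇒ simplest 4941/4096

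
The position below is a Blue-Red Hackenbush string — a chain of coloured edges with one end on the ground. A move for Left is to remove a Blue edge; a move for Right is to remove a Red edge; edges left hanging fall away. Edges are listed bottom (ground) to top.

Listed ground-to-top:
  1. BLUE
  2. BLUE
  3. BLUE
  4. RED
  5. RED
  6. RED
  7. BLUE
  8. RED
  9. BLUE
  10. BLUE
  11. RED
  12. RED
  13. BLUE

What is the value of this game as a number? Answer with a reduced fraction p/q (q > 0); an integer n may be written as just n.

Recurse on prefixes of the 13-edge string BLUE BLUE BLUE RED RED RED BLUE RED BLUE BLUE RED RED BLUE:
step 1: add BLUE to get B; options L={ 0 } R={ — } → 1
step 2: add BLUE to get BB; options L={ 0,1 } R={ — } → 2
step 3: add BLUE to get BBB; options L={ 0,1,2 } R={ — } → 3
step 4: add RED to get BBBR; options L={ 0,1,2 } R={ 3 } → 5/2
step 5: add RED to get BBBRR; options L={ 0,1,2 } R={ 5/2,3 } → 9/4
step 6: add RED to get BBBRRR; options L={ 0,1,2 } R={ 9/4,5/2,3 } → 17/8
step 7: add BLUE to get BBBRRRB; options L={ 0,1,2,17/8 } R={ 9/4,5/2,3 } → 35/16
step 8: add RED to get BBBRRRBR; options L={ 0,1,2,17/8 } R={ 35/16,9/4,5/2,3 } → 69/32
step 9: add BLUE to get BBBRRRBRB; options L={ 0,1,2,17/8,69/32 } R={ 35/16,9/4,5/2,3 } → 139/64
step 10: add BLUE to get BBBRRRBRBB; options L={ 0,1,2,17/8,69/32,139/64 } R={ 35/16,9/4,5/2,3 } → 279/128
step 11: add RED to get BBBRRRBRBBR; options L={ 0,1,2,17/8,69/32,139/64 } R={ 279/128,35/16,9/4,5/2,3 } → 557/256
step 12: add RED to get BBBRRRBRBBRR; options L={ 0,1,2,17/8,69/32,139/64 } R={ 557/256,279/128,35/16,9/4,5/2,3 } → 1113/512
step 13: add BLUE to get BBBRRRBRBBRRB; options L={ 0,1,2,17/8,69/32,139/64,1113/512 } R={ 557/256,279/128,35/16,9/4,5/2,3 } → 2227/1024

2227/1024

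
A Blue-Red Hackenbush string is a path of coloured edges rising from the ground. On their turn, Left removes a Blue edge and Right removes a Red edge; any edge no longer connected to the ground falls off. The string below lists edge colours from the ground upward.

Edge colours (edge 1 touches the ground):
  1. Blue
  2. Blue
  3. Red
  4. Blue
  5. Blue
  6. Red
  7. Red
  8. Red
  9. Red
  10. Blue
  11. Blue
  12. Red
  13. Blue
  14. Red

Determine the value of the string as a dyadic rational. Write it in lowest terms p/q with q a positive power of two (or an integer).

7221/4096

Prefix values for Blue Blue Red Blue Blue Red Red Red Red Blue Blue Red Blue Red via {L|R} + simplicity:
1 of 14 · B · max L 0 · min R +∞ => 1
2 of 14 · BB · max L 1 · min R +∞ => 2
3 of 14 · BBR · max L 1 · min R 2 => 3/2
4 of 14 · BBRB · max L 3/2 · min R 2 => 7/4
5 of 14 · BBRBB · max L 7/4 · min R 2 => 15/8
6 of 14 · BBRBBR · max L 7/4 · min R 15/8 => 29/16
7 of 14 · BBRBBRR · max L 7/4 · min R 29/16 => 57/32
8 of 14 · BBRBBRRR · max L 7/4 · min R 57/32 => 113/64
9 of 14 · BBRBBRRRR · max L 7/4 · min R 113/64 => 225/128
10 of 14 · BBRBBRRRRB · max L 225/128 · min R 113/64 => 451/256
11 of 14 · BBRBBRRRRBB · max L 451/256 · min R 113/64 => 903/512
12 of 14 · BBRBBRRRRBBR · max L 451/256 · min R 903/512 => 1805/1024
13 of 14 · BBRBBRRRRBBRB · max L 1805/1024 · min R 903/512 => 3611/2048
14 of 14 · BBRBBRRRRBBRBR · max L 1805/1024 · min R 3611/2048 => 7221/4096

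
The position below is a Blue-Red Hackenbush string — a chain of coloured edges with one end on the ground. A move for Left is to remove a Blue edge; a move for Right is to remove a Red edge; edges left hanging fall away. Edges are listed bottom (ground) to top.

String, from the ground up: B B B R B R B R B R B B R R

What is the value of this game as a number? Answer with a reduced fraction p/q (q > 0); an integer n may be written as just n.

5465/2048

1 of 14 · B · max L 0 · min R +∞ so 1
2 of 14 · BB · max L 1 · min R +∞ so 2
3 of 14 · BBB · max L 2 · min R +∞ so 3
4 of 14 · BBBR · max L 2 · min R 3 so 5/2
5 of 14 · BBBRB · max L 5/2 · min R 3 so 11/4
6 of 14 · BBBRBR · max L 5/2 · min R 11/4 so 21/8
7 of 14 · BBBRBRB · max L 21/8 · min R 11/4 so 43/16
8 of 14 · BBBRBRBR · max L 21/8 · min R 43/16 so 85/32
9 of 14 · BBBRBRBRB · max L 85/32 · min R 43/16 so 171/64
10 of 14 · BBBRBRBRBR · max L 85/32 · min R 171/64 so 341/128
11 of 14 · BBBRBRBRBRB · max L 341/128 · min R 171/64 so 683/256
12 of 14 · BBBRBRBRBRBB · max L 683/256 · min R 171/64 so 1367/512
13 of 14 · BBBRBRBRBRBBR · max L 683/256 · min R 1367/512 so 2733/1024
14 of 14 · BBBRBRBRBRBBRR · max L 683/256 · min R 2733/1024 so 5465/2048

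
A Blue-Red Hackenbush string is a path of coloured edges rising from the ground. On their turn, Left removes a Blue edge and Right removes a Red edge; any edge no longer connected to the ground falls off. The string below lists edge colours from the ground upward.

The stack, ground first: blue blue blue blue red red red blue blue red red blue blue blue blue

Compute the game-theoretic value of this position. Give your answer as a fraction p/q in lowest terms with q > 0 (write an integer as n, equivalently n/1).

step 1: add blue to get b; options L={ 0 } R={ none } gives 1
step 2: add blue to get bb; options L={ 0,1 } R={ none } gives 2
step 3: add blue to get bbb; options L={ 0,1,2 } R={ none } gives 3
step 4: add blue to get bbbb; options L={ 0,1,2,3 } R={ none } gives 4
step 5: add red to get bbbbr; options L={ 0,1,2,3 } R={ 4 } gives 7/2
step 6: add red to get bbbbrr; options L={ 0,1,2,3 } R={ 7/2,4 } gives 13/4
step 7: add red to get bbbbrrr; options L={ 0,1,2,3 } R={ 13/4,7/2,4 } gives 25/8
step 8: add blue to get bbbbrrrb; options L={ 0,1,2,3,25/8 } R={ 13/4,7/2,4 } gives 51/16
step 9: add blue to get bbbbrrrbb; options L={ 0,1,2,3,25/8,51/16 } R={ 13/4,7/2,4 } gives 103/32
step 10: add red to get bbbbrrrbbr; options L={ 0,1,2,3,25/8,51/16 } R={ 103/32,13/4,7/2,4 } gives 205/64
step 11: add red to get bbbbrrrbbrr; options L={ 0,1,2,3,25/8,51/16 } R={ 205/64,103/32,13/4,7/2,4 } gives 409/128
step 12: add blue to get bbbbrrrbbrrb; options L={ 0,1,2,3,25/8,51/16,409/128 } R={ 205/64,103/32,13/4,7/2,4 } gives 819/256
step 13: add blue to get bbbbrrrbbrrbb; options L={ 0,1,2,3,25/8,51/16,409/128,819/256 } R={ 205/64,103/32,13/4,7/2,4 } gives 1639/512
step 14: add blue to get bbbbrrrbbrrbbb; options L={ 0,1,2,3,25/8,51/16,409/128,819/256,1639/512 } R={ 205/64,103/32,13/4,7/2,4 } gives 3279/1024
step 15: add blue to get bbbbrrrbbrrbbbb; options L={ 0,1,2,3,25/8,51/16,409/128,819/256,1639/512,3279/1024 } R={ 205/64,103/32,13/4,7/2,4 } gives 6559/2048

6559/2048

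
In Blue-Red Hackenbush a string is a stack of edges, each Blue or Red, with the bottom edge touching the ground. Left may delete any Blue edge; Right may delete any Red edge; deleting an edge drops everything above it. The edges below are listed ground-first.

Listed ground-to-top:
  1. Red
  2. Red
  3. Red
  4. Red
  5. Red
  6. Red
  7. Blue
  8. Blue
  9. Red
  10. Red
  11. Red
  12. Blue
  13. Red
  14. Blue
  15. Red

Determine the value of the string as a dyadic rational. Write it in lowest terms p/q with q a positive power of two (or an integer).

Prefix values for Red Red Red Red Red Red Blue Blue Red Red Red Blue Red Blue Red via {L|R} + simplicity:
edge 1 of 15 (Red): {  | 0 } → -1
edge 2 of 15 (Red): {  | -1, 0 } → -2
edge 3 of 15 (Red): {  | -2, -1, 0 } → -3
edge 4 of 15 (Red): {  | -3, -2, -1, 0 } → -4
edge 5 of 15 (Red): {  | -4, -3, -2, -1, 0 } → -5
edge 6 of 15 (Red): {  | -5, -4, -3, -2, -1, 0 } → -6
edge 7 of 15 (Blue): { -6 | -5, -4, -3, -2, -1, 0 } → -11/2
edge 8 of 15 (Blue): { -6, -11/2 | -5, -4, -3, -2, -1, 0 } → -21/4
edge 9 of 15 (Red): { -6, -11/2 | -21/4, -5, -4, -3, -2, -1, 0 } → -43/8
edge 10 of 15 (Red): { -6, -11/2 | -43/8, -21/4, -5, -4, -3, -2, -1, 0 } → -87/16
edge 11 of 15 (Red): { -6, -11/2 | -87/16, -43/8, -21/4, -5, -4, -3, -2, -1, 0 } → -175/32
edge 12 of 15 (Blue): { -6, -11/2, -175/32 | -87/16, -43/8, -21/4, -5, -4, -3, -2, -1, 0 } → -349/64
edge 13 of 15 (Red): { -6, -11/2, -175/32 | -349/64, -87/16, -43/8, -21/4, -5, -4, -3, -2, -1, 0 } → -699/128
edge 14 of 15 (Blue): { -6, -11/2, -175/32, -699/128 | -349/64, -87/16, -43/8, -21/4, -5, -4, -3, -2, -1, 0 } → -1397/256
edge 15 of 15 (Red): { -6, -11/2, -175/32, -699/128 | -1397/256, -349/64, -87/16, -43/8, -21/4, -5, -4, -3, -2, -1, 0 } → -2795/512

-2795/512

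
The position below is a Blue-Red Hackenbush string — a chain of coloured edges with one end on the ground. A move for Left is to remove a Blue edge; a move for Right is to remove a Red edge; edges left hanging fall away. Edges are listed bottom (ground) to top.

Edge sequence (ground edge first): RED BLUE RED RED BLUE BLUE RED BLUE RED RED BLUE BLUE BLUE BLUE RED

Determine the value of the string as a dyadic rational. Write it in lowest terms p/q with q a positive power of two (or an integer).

-12995/16384

value(R) = { (no moves) | 0 } → -1
value(RB) = { -1 | 0 } → -1/2
value(RBR) = { -1 | -1/2; 0 } → -3/4
value(RBRR) = { -1 | -3/4; -1/2; 0 } → -7/8
value(RBRRB) = { -1; -7/8 | -3/4; -1/2; 0 } → -13/16
value(RBRRBB) = { -1; -7/8; -13/16 | -3/4; -1/2; 0 } → -25/32
value(RBRRBBR) = { -1; -7/8; -13/16 | -25/32; -3/4; -1/2; 0 } → -51/64
value(RBRRBBRB) = { -1; -7/8; -13/16; -51/64 | -25/32; -3/4; -1/2; 0 } → -101/128
value(RBRRBBRBR) = { -1; -7/8; -13/16; -51/64 | -101/128; -25/32; -3/4; -1/2; 0 } → -203/256
value(RBRRBBRBRR) = { -1; -7/8; -13/16; -51/64 | -203/256; -101/128; -25/32; -3/4; -1/2; 0 } → -407/512
value(RBRRBBRBRRB) = { -1; -7/8; -13/16; -51/64; -407/512 | -203/256; -101/128; -25/32; -3/4; -1/2; 0 } → -813/1024
value(RBRRBBRBRRBB) = { -1; -7/8; -13/16; -51/64; -407/512; -813/1024 | -203/256; -101/128; -25/32; -3/4; -1/2; 0 } → -1625/2048
value(RBRRBBRBRRBBB) = { -1; -7/8; -13/16; -51/64; -407/512; -813/1024; -1625/2048 | -203/256; -101/128; -25/32; -3/4; -1/2; 0 } → -3249/4096
value(RBRRBBRBRRBBBB) = { -1; -7/8; -13/16; -51/64; -407/512; -813/1024; -1625/2048; -3249/4096 | -203/256; -101/128; -25/32; -3/4; -1/2; 0 } → -6497/8192
value(RBRRBBRBRRBBBBR) = { -1; -7/8; -13/16; -51/64; -407/512; -813/1024; -1625/2048; -3249/4096 | -6497/8192; -203/256; -101/128; -25/32; -3/4; -1/2; 0 } → -12995/16384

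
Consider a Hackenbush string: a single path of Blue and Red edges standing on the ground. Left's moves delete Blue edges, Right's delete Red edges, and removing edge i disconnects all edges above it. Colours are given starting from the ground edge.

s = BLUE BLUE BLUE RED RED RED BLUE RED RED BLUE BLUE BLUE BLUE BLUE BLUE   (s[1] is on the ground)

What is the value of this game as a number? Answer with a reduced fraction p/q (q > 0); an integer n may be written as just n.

8831/4096

Build v(s[:k]) for k = 1..15, string s = BLUE BLUE BLUE RED RED RED BLUE RED RED BLUE BLUE BLUE BLUE BLUE BLUE.
1 of 15 · B · max L 0 · min R +∞ => 1
2 of 15 · BB · max L 1 · min R +∞ => 2
3 of 15 · BBB · max L 2 · min R +∞ => 3
4 of 15 · BBBR · max L 2 · min R 3 => 5/2
5 of 15 · BBBRR · max L 2 · min R 5/2 => 9/4
6 of 15 · BBBRRR · max L 2 · min R 9/4 => 17/8
7 of 15 · BBBRRRB · max L 17/8 · min R 9/4 => 35/16
8 of 15 · BBBRRRBR · max L 17/8 · min R 35/16 => 69/32
9 of 15 · BBBRRRBRR · max L 17/8 · min R 69/32 => 137/64
10 of 15 · BBBRRRBRRB · max L 137/64 · min R 69/32 => 275/128
11 of 15 · BBBRRRBRRBB · max L 275/128 · min R 69/32 => 551/256
12 of 15 · BBBRRRBRRBBB · max L 551/256 · min R 69/32 => 1103/512
13 of 15 · BBBRRRBRRBBBB · max L 1103/512 · min R 69/32 => 2207/1024
14 of 15 · BBBRRRBRRBBBBB · max L 2207/1024 · min R 69/32 => 4415/2048
15 of 15 · BBBRRRBRRBBBBBB · max L 4415/2048 · min R 69/32 => 8831/4096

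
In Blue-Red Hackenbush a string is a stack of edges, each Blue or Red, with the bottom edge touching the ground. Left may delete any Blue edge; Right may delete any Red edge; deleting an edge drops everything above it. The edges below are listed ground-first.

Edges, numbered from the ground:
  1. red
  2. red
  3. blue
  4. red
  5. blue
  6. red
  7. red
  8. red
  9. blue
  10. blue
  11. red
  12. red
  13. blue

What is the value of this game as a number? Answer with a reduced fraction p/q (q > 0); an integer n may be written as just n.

-3533/2048

val_1 [r]  L=[—]  R=[0]  — -1
val_2 [rr]  L=[—]  R=[-1 0]  — -2
val_3 [rrb]  L=[-2]  R=[-1 0]  — -3/2
val_4 [rrbr]  L=[-2]  R=[-3/2 -1 0]  — -7/4
val_5 [rrbrb]  L=[-2 -7/4]  R=[-3/2 -1 0]  — -13/8
val_6 [rrbrbr]  L=[-2 -7/4]  R=[-13/8 -3/2 -1 0]  — -27/16
val_7 [rrbrbrr]  L=[-2 -7/4]  R=[-27/16 -13/8 -3/2 -1 0]  — -55/32
val_8 [rrbrbrrr]  L=[-2 -7/4]  R=[-55/32 -27/16 -13/8 -3/2 -1 0]  — -111/64
val_9 [rrbrbrrrb]  L=[-2 -7/4 -111/64]  R=[-55/32 -27/16 -13/8 -3/2 -1 0]  — -221/128
val_10 [rrbrbrrrbb]  L=[-2 -7/4 -111/64 -221/128]  R=[-55/32 -27/16 -13/8 -3/2 -1 0]  — -441/256
val_11 [rrbrbrrrbbr]  L=[-2 -7/4 -111/64 -221/128]  R=[-441/256 -55/32 -27/16 -13/8 -3/2 -1 0]  — -883/512
val_12 [rrbrbrrrbbrr]  L=[-2 -7/4 -111/64 -221/128]  R=[-883/512 -441/256 -55/32 -27/16 -13/8 -3/2 -1 0]  — -1767/1024
val_13 [rrbrbrrrbbrrb]  L=[-2 -7/4 -111/64 -221/128 -1767/1024]  R=[-883/512 -441/256 -55/32 -27/16 -13/8 -3/2 -1 0]  — -3533/2048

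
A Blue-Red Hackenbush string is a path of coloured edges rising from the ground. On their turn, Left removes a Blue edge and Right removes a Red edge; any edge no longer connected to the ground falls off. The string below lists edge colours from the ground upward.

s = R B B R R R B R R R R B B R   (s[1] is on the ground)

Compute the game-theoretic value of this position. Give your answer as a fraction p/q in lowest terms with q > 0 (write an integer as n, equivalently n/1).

-3827/8192

G_1 [R]  L=[·]  R=[0]  ⇒ -1
G_2 [RB]  L=[-1]  R=[0]  ⇒ -1/2
G_3 [RBB]  L=[-1; -1/2]  R=[0]  ⇒ -1/4
G_4 [RBBR]  L=[-1; -1/2]  R=[-1/4; 0]  ⇒ -3/8
G_5 [RBBRR]  L=[-1; -1/2]  R=[-3/8; -1/4; 0]  ⇒ -7/16
G_6 [RBBRRR]  L=[-1; -1/2]  R=[-7/16; -3/8; -1/4; 0]  ⇒ -15/32
G_7 [RBBRRRB]  L=[-1; -1/2; -15/32]  R=[-7/16; -3/8; -1/4; 0]  ⇒ -29/64
G_8 [RBBRRRBR]  L=[-1; -1/2; -15/32]  R=[-29/64; -7/16; -3/8; -1/4; 0]  ⇒ -59/128
G_9 [RBBRRRBRR]  L=[-1; -1/2; -15/32]  R=[-59/128; -29/64; -7/16; -3/8; -1/4; 0]  ⇒ -119/256
G_10 [RBBRRRBRRR]  L=[-1; -1/2; -15/32]  R=[-119/256; -59/128; -29/64; -7/16; -3/8; -1/4; 0]  ⇒ -239/512
G_11 [RBBRRRBRRRR]  L=[-1; -1/2; -15/32]  R=[-239/512; -119/256; -59/128; -29/64; -7/16; -3/8; -1/4; 0]  ⇒ -479/1024
G_12 [RBBRRRBRRRRB]  L=[-1; -1/2; -15/32; -479/1024]  R=[-239/512; -119/256; -59/128; -29/64; -7/16; -3/8; -1/4; 0]  ⇒ -957/2048
G_13 [RBBRRRBRRRRBB]  L=[-1; -1/2; -15/32; -479/1024; -957/2048]  R=[-239/512; -119/256; -59/128; -29/64; -7/16; -3/8; -1/4; 0]  ⇒ -1913/4096
G_14 [RBBRRRBRRRRBBR]  L=[-1; -1/2; -15/32; -479/1024; -957/2048]  R=[-1913/4096; -239/512; -119/256; -59/128; -29/64; -7/16; -3/8; -1/4; 0]  ⇒ -3827/8192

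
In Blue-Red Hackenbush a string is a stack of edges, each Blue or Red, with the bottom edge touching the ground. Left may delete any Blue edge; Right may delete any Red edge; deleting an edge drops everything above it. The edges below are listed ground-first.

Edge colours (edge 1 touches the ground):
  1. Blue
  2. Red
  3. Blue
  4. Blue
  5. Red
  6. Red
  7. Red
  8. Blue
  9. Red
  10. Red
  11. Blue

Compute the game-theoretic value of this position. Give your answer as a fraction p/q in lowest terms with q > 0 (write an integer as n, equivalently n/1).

edge 1 of 11 (Blue): { 0 | · } → 1
edge 2 of 11 (Red): { 0 | 1 } → 1/2
edge 3 of 11 (Blue): { 0 1/2 | 1 } → 3/4
edge 4 of 11 (Blue): { 0 1/2 3/4 | 1 } → 7/8
edge 5 of 11 (Red): { 0 1/2 3/4 | 7/8 1 } → 13/16
edge 6 of 11 (Red): { 0 1/2 3/4 | 13/16 7/8 1 } → 25/32
edge 7 of 11 (Red): { 0 1/2 3/4 | 25/32 13/16 7/8 1 } → 49/64
edge 8 of 11 (Blue): { 0 1/2 3/4 49/64 | 25/32 13/16 7/8 1 } → 99/128
edge 9 of 11 (Red): { 0 1/2 3/4 49/64 | 99/128 25/32 13/16 7/8 1 } → 197/256
edge 10 of 11 (Red): { 0 1/2 3/4 49/64 | 197/256 99/128 25/32 13/16 7/8 1 } → 393/512
edge 11 of 11 (Blue): { 0 1/2 3/4 49/64 393/512 | 197/256 99/128 25/32 13/16 7/8 1 } → 787/1024

787/1024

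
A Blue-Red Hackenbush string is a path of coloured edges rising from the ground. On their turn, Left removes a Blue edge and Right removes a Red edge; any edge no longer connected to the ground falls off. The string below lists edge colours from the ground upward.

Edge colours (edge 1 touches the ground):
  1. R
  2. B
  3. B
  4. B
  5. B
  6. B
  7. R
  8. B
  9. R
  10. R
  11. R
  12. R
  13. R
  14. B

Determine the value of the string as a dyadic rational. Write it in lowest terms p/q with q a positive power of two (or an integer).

g_1 [R]  L=[—]  R=[0]  gives -1
g_2 [RB]  L=[-1]  R=[0]  gives -1/2
g_3 [RBB]  L=[-1; -1/2]  R=[0]  gives -1/4
g_4 [RBBB]  L=[-1; -1/2; -1/4]  R=[0]  gives -1/8
g_5 [RBBBB]  L=[-1; -1/2; -1/4; -1/8]  R=[0]  gives -1/16
g_6 [RBBBBB]  L=[-1; -1/2; -1/4; -1/8; -1/16]  R=[0]  gives -1/32
g_7 [RBBBBBR]  L=[-1; -1/2; -1/4; -1/8; -1/16]  R=[-1/32; 0]  gives -3/64
g_8 [RBBBBBRB]  L=[-1; -1/2; -1/4; -1/8; -1/16; -3/64]  R=[-1/32; 0]  gives -5/128
g_9 [RBBBBBRBR]  L=[-1; -1/2; -1/4; -1/8; -1/16; -3/64]  R=[-5/128; -1/32; 0]  gives -11/256
g_10 [RBBBBBRBRR]  L=[-1; -1/2; -1/4; -1/8; -1/16; -3/64]  R=[-11/256; -5/128; -1/32; 0]  gives -23/512
g_11 [RBBBBBRBRRR]  L=[-1; -1/2; -1/4; -1/8; -1/16; -3/64]  R=[-23/512; -11/256; -5/128; -1/32; 0]  gives -47/1024
g_12 [RBBBBBRBRRRR]  L=[-1; -1/2; -1/4; -1/8; -1/16; -3/64]  R=[-47/1024; -23/512; -11/256; -5/128; -1/32; 0]  gives -95/2048
g_13 [RBBBBBRBRRRRR]  L=[-1; -1/2; -1/4; -1/8; -1/16; -3/64]  R=[-95/2048; -47/1024; -23/512; -11/256; -5/128; -1/32; 0]  gives -191/4096
g_14 [RBBBBBRBRRRRRB]  L=[-1; -1/2; -1/4; -1/8; -1/16; -3/64; -191/4096]  R=[-95/2048; -47/1024; -23/512; -11/256; -5/128; -1/32; 0]  gives -381/8192

-381/8192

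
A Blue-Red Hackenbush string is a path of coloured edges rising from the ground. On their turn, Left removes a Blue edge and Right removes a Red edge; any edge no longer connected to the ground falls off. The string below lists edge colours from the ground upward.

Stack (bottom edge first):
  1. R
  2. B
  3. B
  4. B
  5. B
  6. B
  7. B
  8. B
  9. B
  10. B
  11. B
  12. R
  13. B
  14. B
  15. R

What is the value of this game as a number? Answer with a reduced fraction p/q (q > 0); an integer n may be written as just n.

step 1: add R to get R; options L={ (no moves) } R={ 0 } — -1
step 2: add B to get RB; options L={ -1 } R={ 0 } — -1/2
step 3: add B to get RBB; options L={ -1,-1/2 } R={ 0 } — -1/4
step 4: add B to get RBBB; options L={ -1,-1/2,-1/4 } R={ 0 } — -1/8
step 5: add B to get RBBBB; options L={ -1,-1/2,-1/4,-1/8 } R={ 0 } — -1/16
step 6: add B to get RBBBBB; options L={ -1,-1/2,-1/4,-1/8,-1/16 } R={ 0 } — -1/32
step 7: add B to get RBBBBBB; options L={ -1,-1/2,-1/4,-1/8,-1/16,-1/32 } R={ 0 } — -1/64
step 8: add B to get RBBBBBBB; options L={ -1,-1/2,-1/4,-1/8,-1/16,-1/32,-1/64 } R={ 0 } — -1/128
step 9: add B to get RBBBBBBBB; options L={ -1,-1/2,-1/4,-1/8,-1/16,-1/32,-1/64,-1/128 } R={ 0 } — -1/256
step 10: add B to get RBBBBBBBBB; options L={ -1,-1/2,-1/4,-1/8,-1/16,-1/32,-1/64,-1/128,-1/256 } R={ 0 } — -1/512
step 11: add B to get RBBBBBBBBBB; options L={ -1,-1/2,-1/4,-1/8,-1/16,-1/32,-1/64,-1/128,-1/256,-1/512 } R={ 0 } — -1/1024
step 12: add R to get RBBBBBBBBBBR; options L={ -1,-1/2,-1/4,-1/8,-1/16,-1/32,-1/64,-1/128,-1/256,-1/512 } R={ -1/1024,0 } — -3/2048
step 13: add B to get RBBBBBBBBBBRB; options L={ -1,-1/2,-1/4,-1/8,-1/16,-1/32,-1/64,-1/128,-1/256,-1/512,-3/2048 } R={ -1/1024,0 } — -5/4096
step 14: add B to get RBBBBBBBBBBRBB; options L={ -1,-1/2,-1/4,-1/8,-1/16,-1/32,-1/64,-1/128,-1/256,-1/512,-3/2048,-5/4096 } R={ -1/1024,0 } — -9/8192
step 15: add R to get RBBBBBBBBBBRBBR; options L={ -1,-1/2,-1/4,-1/8,-1/16,-1/32,-1/64,-1/128,-1/256,-1/512,-3/2048,-5/4096 } R={ -9/8192,-1/1024,0 } — -19/16384

-19/16384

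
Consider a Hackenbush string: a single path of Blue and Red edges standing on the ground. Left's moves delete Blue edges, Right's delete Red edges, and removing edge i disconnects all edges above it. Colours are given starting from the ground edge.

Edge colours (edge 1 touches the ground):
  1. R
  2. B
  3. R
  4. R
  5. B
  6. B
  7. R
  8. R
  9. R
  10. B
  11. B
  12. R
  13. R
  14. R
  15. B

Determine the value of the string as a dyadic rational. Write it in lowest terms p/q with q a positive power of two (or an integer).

-13213/16384

Build g(s[:k]) for k = 1..15, string s = R B R R B B R R R B B R R R B.
g(R) = {  | 0 } = -1
g(RB) = { -1 | 0 } = -1/2
g(RBR) = { -1 | -1/2, 0 } = -3/4
g(RBRR) = { -1 | -3/4, -1/2, 0 } = -7/8
g(RBRRB) = { -1, -7/8 | -3/4, -1/2, 0 } = -13/16
g(RBRRBB) = { -1, -7/8, -13/16 | -3/4, -1/2, 0 } = -25/32
g(RBRRBBR) = { -1, -7/8, -13/16 | -25/32, -3/4, -1/2, 0 } = -51/64
g(RBRRBBRR) = { -1, -7/8, -13/16 | -51/64, -25/32, -3/4, -1/2, 0 } = -103/128
g(RBRRBBRRR) = { -1, -7/8, -13/16 | -103/128, -51/64, -25/32, -3/4, -1/2, 0 } = -207/256
g(RBRRBBRRRB) = { -1, -7/8, -13/16, -207/256 | -103/128, -51/64, -25/32, -3/4, -1/2, 0 } = -413/512
g(RBRRBBRRRBB) = { -1, -7/8, -13/16, -207/256, -413/512 | -103/128, -51/64, -25/32, -3/4, -1/2, 0 } = -825/1024
g(RBRRBBRRRBBR) = { -1, -7/8, -13/16, -207/256, -413/512 | -825/1024, -103/128, -51/64, -25/32, -3/4, -1/2, 0 } = -1651/2048
g(RBRRBBRRRBBRR) = { -1, -7/8, -13/16, -207/256, -413/512 | -1651/2048, -825/1024, -103/128, -51/64, -25/32, -3/4, -1/2, 0 } = -3303/4096
g(RBRRBBRRRBBRRR) = { -1, -7/8, -13/16, -207/256, -413/512 | -3303/4096, -1651/2048, -825/1024, -103/128, -51/64, -25/32, -3/4, -1/2, 0 } = -6607/8192
g(RBRRBBRRRBBRRRB) = { -1, -7/8, -13/16, -207/256, -413/512, -6607/8192 | -3303/4096, -1651/2048, -825/1024, -103/128, -51/64, -25/32, -3/4, -1/2, 0 } = -13213/16384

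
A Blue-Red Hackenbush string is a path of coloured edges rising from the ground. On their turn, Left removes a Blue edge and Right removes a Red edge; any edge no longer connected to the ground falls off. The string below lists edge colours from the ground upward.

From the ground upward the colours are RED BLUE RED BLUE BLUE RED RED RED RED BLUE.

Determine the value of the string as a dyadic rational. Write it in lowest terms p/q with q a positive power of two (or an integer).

1 of 10 · R · max L −∞ · min R 0 -> -1
2 of 10 · RB · max L -1 · min R 0 -> -1/2
3 of 10 · RBR · max L -1 · min R -1/2 -> -3/4
4 of 10 · RBRB · max L -3/4 · min R -1/2 -> -5/8
5 of 10 · RBRBB · max L -5/8 · min R -1/2 -> -9/16
6 of 10 · RBRBBR · max L -5/8 · min R -9/16 -> -19/32
7 of 10 · RBRBBRR · max L -5/8 · min R -19/32 -> -39/64
8 of 10 · RBRBBRRR · max L -5/8 · min R -39/64 -> -79/128
9 of 10 · RBRBBRRRR · max L -5/8 · min R -79/128 -> -159/256
10 of 10 · RBRBBRRRRB · max L -159/256 · min R -79/128 -> -317/512

-317/512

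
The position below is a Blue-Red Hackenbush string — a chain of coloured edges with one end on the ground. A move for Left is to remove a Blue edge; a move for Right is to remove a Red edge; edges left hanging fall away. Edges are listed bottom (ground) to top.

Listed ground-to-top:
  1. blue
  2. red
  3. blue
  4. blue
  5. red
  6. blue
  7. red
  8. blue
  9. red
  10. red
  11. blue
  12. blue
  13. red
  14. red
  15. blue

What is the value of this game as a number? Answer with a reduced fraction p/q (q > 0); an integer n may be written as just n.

b: Left { 0 }, Right { none } -> simplest 1
br: Left { 0 }, Right { 1 } -> simplest 1/2
brb: Left { 0,1/2 }, Right { 1 } -> simplest 3/4
brbb: Left { 0,1/2,3/4 }, Right { 1 } -> simplest 7/8
brbbr: Left { 0,1/2,3/4 }, Right { 7/8,1 } -> simplest 13/16
brbbrb: Left { 0,1/2,3/4,13/16 }, Right { 7/8,1 } -> simplest 27/32
brbbrbr: Left { 0,1/2,3/4,13/16 }, Right { 27/32,7/8,1 } -> simplest 53/64
brbbrbrb: Left { 0,1/2,3/4,13/16,53/64 }, Right { 27/32,7/8,1 } -> simplest 107/128
brbbrbrbr: Left { 0,1/2,3/4,13/16,53/64 }, Right { 107/128,27/32,7/8,1 } -> simplest 213/256
brbbrbrbrr: Left { 0,1/2,3/4,13/16,53/64 }, Right { 213/256,107/128,27/32,7/8,1 } -> simplest 425/512
brbbrbrbrrb: Left { 0,1/2,3/4,13/16,53/64,425/512 }, Right { 213/256,107/128,27/32,7/8,1 } -> simplest 851/1024
brbbrbrbrrbb: Left { 0,1/2,3/4,13/16,53/64,425/512,851/1024 }, Right { 213/256,107/128,27/32,7/8,1 } -> simplest 1703/2048
brbbrbrbrrbbr: Left { 0,1/2,3/4,13/16,53/64,425/512,851/1024 }, Right { 1703/2048,213/256,107/128,27/32,7/8,1 } -> simplest 3405/4096
brbbrbrbrrbbrr: Left { 0,1/2,3/4,13/16,53/64,425/512,851/1024 }, Right { 3405/4096,1703/2048,213/256,107/128,27/32,7/8,1 } -> simplest 6809/8192
brbbrbrbrrbbrrb: Left { 0,1/2,3/4,13/16,53/64,425/512,851/1024,6809/8192 }, Right { 3405/4096,1703/2048,213/256,107/128,27/32,7/8,1 } -> simplest 13619/16384

13619/16384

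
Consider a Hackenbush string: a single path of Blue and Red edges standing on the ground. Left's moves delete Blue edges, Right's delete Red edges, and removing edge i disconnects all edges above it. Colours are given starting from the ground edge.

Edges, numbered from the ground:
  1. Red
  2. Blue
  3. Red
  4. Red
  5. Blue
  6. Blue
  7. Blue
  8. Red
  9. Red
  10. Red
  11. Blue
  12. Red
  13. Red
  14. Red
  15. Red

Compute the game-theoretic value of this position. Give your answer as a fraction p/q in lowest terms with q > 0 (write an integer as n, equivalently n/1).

-12767/16384

Prefix values for Red Blue Red Red Blue Blue Blue Red Red Red Blue Red Red Red Red via {L|R} + simplicity:
R: Left {  }, Right { 0 } = simplest -1
RB: Left { -1 }, Right { 0 } = simplest -1/2
RBR: Left { -1 }, Right { -1/2,0 } = simplest -3/4
RBRR: Left { -1 }, Right { -3/4,-1/2,0 } = simplest -7/8
RBRRB: Left { -1,-7/8 }, Right { -3/4,-1/2,0 } = simplest -13/16
RBRRBB: Left { -1,-7/8,-13/16 }, Right { -3/4,-1/2,0 } = simplest -25/32
RBRRBBB: Left { -1,-7/8,-13/16,-25/32 }, Right { -3/4,-1/2,0 } = simplest -49/64
RBRRBBBR: Left { -1,-7/8,-13/16,-25/32 }, Right { -49/64,-3/4,-1/2,0 } = simplest -99/128
RBRRBBBRR: Left { -1,-7/8,-13/16,-25/32 }, Right { -99/128,-49/64,-3/4,-1/2,0 } = simplest -199/256
RBRRBBBRRR: Left { -1,-7/8,-13/16,-25/32 }, Right { -199/256,-99/128,-49/64,-3/4,-1/2,0 } = simplest -399/512
RBRRBBBRRRB: Left { -1,-7/8,-13/16,-25/32,-399/512 }, Right { -199/256,-99/128,-49/64,-3/4,-1/2,0 } = simplest -797/1024
RBRRBBBRRRBR: Left { -1,-7/8,-13/16,-25/32,-399/512 }, Right { -797/1024,-199/256,-99/128,-49/64,-3/4,-1/2,0 } = simplest -1595/2048
RBRRBBBRRRBRR: Left { -1,-7/8,-13/16,-25/32,-399/512 }, Right { -1595/2048,-797/1024,-199/256,-99/128,-49/64,-3/4,-1/2,0 } = simplest -3191/4096
RBRRBBBRRRBRRR: Left { -1,-7/8,-13/16,-25/32,-399/512 }, Right { -3191/4096,-1595/2048,-797/1024,-199/256,-99/128,-49/64,-3/4,-1/2,0 } = simplest -6383/8192
RBRRBBBRRRBRRRR: Left { -1,-7/8,-13/16,-25/32,-399/512 }, Right { -6383/8192,-3191/4096,-1595/2048,-797/1024,-199/256,-99/128,-49/64,-3/4,-1/2,0 } = simplest -12767/16384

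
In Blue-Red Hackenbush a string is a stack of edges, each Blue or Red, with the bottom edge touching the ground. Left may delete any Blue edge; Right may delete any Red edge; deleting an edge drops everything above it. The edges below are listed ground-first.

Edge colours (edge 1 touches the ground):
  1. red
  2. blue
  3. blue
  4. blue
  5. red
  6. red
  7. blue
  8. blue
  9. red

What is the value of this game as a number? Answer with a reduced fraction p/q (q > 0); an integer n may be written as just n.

-51/256

g(r) = {  | 0 } so -1
g(rb) = { -1 | 0 } so -1/2
g(rbb) = { -1 -1/2 | 0 } so -1/4
g(rbbb) = { -1 -1/2 -1/4 | 0 } so -1/8
g(rbbbr) = { -1 -1/2 -1/4 | -1/8 0 } so -3/16
g(rbbbrr) = { -1 -1/2 -1/4 | -3/16 -1/8 0 } so -7/32
g(rbbbrrb) = { -1 -1/2 -1/4 -7/32 | -3/16 -1/8 0 } so -13/64
g(rbbbrrbb) = { -1 -1/2 -1/4 -7/32 -13/64 | -3/16 -1/8 0 } so -25/128
g(rbbbrrbbr) = { -1 -1/2 -1/4 -7/32 -13/64 | -25/128 -3/16 -1/8 0 } so -51/256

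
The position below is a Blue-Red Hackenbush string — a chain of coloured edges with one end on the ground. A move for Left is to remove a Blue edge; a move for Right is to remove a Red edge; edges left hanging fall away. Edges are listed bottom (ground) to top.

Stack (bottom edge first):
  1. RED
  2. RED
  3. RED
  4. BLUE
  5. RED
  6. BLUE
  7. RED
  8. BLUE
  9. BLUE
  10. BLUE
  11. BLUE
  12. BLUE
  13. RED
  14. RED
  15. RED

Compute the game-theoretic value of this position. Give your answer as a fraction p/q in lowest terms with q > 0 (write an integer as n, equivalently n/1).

R: Left { · }, Right { 0 } so simplest -1
RR: Left { · }, Right { -1, 0 } so simplest -2
RRR: Left { · }, Right { -2, -1, 0 } so simplest -3
RRRB: Left { -3 }, Right { -2, -1, 0 } so simplest -5/2
RRRBR: Left { -3 }, Right { -5/2, -2, -1, 0 } so simplest -11/4
RRRBRB: Left { -3, -11/4 }, Right { -5/2, -2, -1, 0 } so simplest -21/8
RRRBRBR: Left { -3, -11/4 }, Right { -21/8, -5/2, -2, -1, 0 } so simplest -43/16
RRRBRBRB: Left { -3, -11/4, -43/16 }, Right { -21/8, -5/2, -2, -1, 0 } so simplest -85/32
RRRBRBRBB: Left { -3, -11/4, -43/16, -85/32 }, Right { -21/8, -5/2, -2, -1, 0 } so simplest -169/64
RRRBRBRBBB: Left { -3, -11/4, -43/16, -85/32, -169/64 }, Right { -21/8, -5/2, -2, -1, 0 } so simplest -337/128
RRRBRBRBBBB: Left { -3, -11/4, -43/16, -85/32, -169/64, -337/128 }, Right { -21/8, -5/2, -2, -1, 0 } so simplest -673/256
RRRBRBRBBBBB: Left { -3, -11/4, -43/16, -85/32, -169/64, -337/128, -673/256 }, Right { -21/8, -5/2, -2, -1, 0 } so simplest -1345/512
RRRBRBRBBBBBR: Left { -3, -11/4, -43/16, -85/32, -169/64, -337/128, -673/256 }, Right { -1345/512, -21/8, -5/2, -2, -1, 0 } so simplest -2691/1024
RRRBRBRBBBBBRR: Left { -3, -11/4, -43/16, -85/32, -169/64, -337/128, -673/256 }, Right { -2691/1024, -1345/512, -21/8, -5/2, -2, -1, 0 } so simplest -5383/2048
RRRBRBRBBBBBRRR: Left { -3, -11/4, -43/16, -85/32, -169/64, -337/128, -673/256 }, Right { -5383/2048, -2691/1024, -1345/512, -21/8, -5/2, -2, -1, 0 } so simplest -10767/4096

-10767/4096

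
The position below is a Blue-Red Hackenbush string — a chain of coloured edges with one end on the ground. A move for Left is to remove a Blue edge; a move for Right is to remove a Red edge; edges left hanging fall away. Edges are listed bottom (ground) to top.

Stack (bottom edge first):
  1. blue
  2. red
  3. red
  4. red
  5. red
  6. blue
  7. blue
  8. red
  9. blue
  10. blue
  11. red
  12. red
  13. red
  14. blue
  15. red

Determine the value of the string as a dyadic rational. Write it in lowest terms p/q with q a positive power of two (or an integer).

1733/16384

Prefix values for blue red red red red blue blue red blue blue red red red blue red via {L|R} + simplicity:
b: Left { 0 }, Right { none } -> simplest 1
br: Left { 0 }, Right { 1 } -> simplest 1/2
brr: Left { 0 }, Right { 1/2 1 } -> simplest 1/4
brrr: Left { 0 }, Right { 1/4 1/2 1 } -> simplest 1/8
brrrr: Left { 0 }, Right { 1/8 1/4 1/2 1 } -> simplest 1/16
brrrrb: Left { 0 1/16 }, Right { 1/8 1/4 1/2 1 } -> simplest 3/32
brrrrbb: Left { 0 1/16 3/32 }, Right { 1/8 1/4 1/2 1 } -> simplest 7/64
brrrrbbr: Left { 0 1/16 3/32 }, Right { 7/64 1/8 1/4 1/2 1 } -> simplest 13/128
brrrrbbrb: Left { 0 1/16 3/32 13/128 }, Right { 7/64 1/8 1/4 1/2 1 } -> simplest 27/256
brrrrbbrbb: Left { 0 1/16 3/32 13/128 27/256 }, Right { 7/64 1/8 1/4 1/2 1 } -> simplest 55/512
brrrrbbrbbr: Left { 0 1/16 3/32 13/128 27/256 }, Right { 55/512 7/64 1/8 1/4 1/2 1 } -> simplest 109/1024
brrrrbbrbbrr: Left { 0 1/16 3/32 13/128 27/256 }, Right { 109/1024 55/512 7/64 1/8 1/4 1/2 1 } -> simplest 217/2048
brrrrbbrbbrrr: Left { 0 1/16 3/32 13/128 27/256 }, Right { 217/2048 109/1024 55/512 7/64 1/8 1/4 1/2 1 } -> simplest 433/4096
brrrrbbrbbrrrb: Left { 0 1/16 3/32 13/128 27/256 433/4096 }, Right { 217/2048 109/1024 55/512 7/64 1/8 1/4 1/2 1 } -> simplest 867/8192
brrrrbbrbbrrrbr: Left { 0 1/16 3/32 13/128 27/256 433/4096 }, Right { 867/8192 217/2048 109/1024 55/512 7/64 1/8 1/4 1/2 1 } -> simplest 1733/16384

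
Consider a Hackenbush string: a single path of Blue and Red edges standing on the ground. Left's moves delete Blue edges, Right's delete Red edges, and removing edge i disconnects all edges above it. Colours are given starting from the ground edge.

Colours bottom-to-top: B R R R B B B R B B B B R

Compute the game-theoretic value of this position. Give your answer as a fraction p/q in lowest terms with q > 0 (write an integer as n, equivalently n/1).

Recurse on prefixes of the 13-edge string B R R R B B B R B B B B R:
B: Left { 0 }, Right { — } → simplest 1
BR: Left { 0 }, Right { 1 } → simplest 1/2
BRR: Left { 0 }, Right { 1/2; 1 } → simplest 1/4
BRRR: Left { 0 }, Right { 1/4; 1/2; 1 } → simplest 1/8
BRRRB: Left { 0; 1/8 }, Right { 1/4; 1/2; 1 } → simplest 3/16
BRRRBB: Left { 0; 1/8; 3/16 }, Right { 1/4; 1/2; 1 } → simplest 7/32
BRRRBBB: Left { 0; 1/8; 3/16; 7/32 }, Right { 1/4; 1/2; 1 } → simplest 15/64
BRRRBBBR: Left { 0; 1/8; 3/16; 7/32 }, Right { 15/64; 1/4; 1/2; 1 } → simplest 29/128
BRRRBBBRB: Left { 0; 1/8; 3/16; 7/32; 29/128 }, Right { 15/64; 1/4; 1/2; 1 } → simplest 59/256
BRRRBBBRBB: Left { 0; 1/8; 3/16; 7/32; 29/128; 59/256 }, Right { 15/64; 1/4; 1/2; 1 } → simplest 119/512
BRRRBBBRBBB: Left { 0; 1/8; 3/16; 7/32; 29/128; 59/256; 119/512 }, Right { 15/64; 1/4; 1/2; 1 } → simplest 239/1024
BRRRBBBRBBBB: Left { 0; 1/8; 3/16; 7/32; 29/128; 59/256; 119/512; 239/1024 }, Right { 15/64; 1/4; 1/2; 1 } → simplest 479/2048
BRRRBBBRBBBBR: Left { 0; 1/8; 3/16; 7/32; 29/128; 59/256; 119/512; 239/1024 }, Right { 479/2048; 15/64; 1/4; 1/2; 1 } → simplest 957/4096

957/4096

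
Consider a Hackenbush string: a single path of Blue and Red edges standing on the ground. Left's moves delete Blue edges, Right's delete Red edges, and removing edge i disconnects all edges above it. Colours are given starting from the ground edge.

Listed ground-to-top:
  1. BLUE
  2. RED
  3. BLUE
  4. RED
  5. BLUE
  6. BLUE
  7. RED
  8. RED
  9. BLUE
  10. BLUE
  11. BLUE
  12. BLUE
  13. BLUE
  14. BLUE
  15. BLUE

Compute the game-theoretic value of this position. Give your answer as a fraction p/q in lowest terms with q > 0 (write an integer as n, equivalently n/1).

Prefix values for BLUE RED BLUE RED BLUE BLUE RED RED BLUE BLUE BLUE BLUE BLUE BLUE BLUE via {L|R} + simplicity:
v(B) = { 0 | ∅ } => 1
v(BR) = { 0 | 1 } => 1/2
v(BRB) = { 0 1/2 | 1 } => 3/4
v(BRBR) = { 0 1/2 | 3/4 1 } => 5/8
v(BRBRB) = { 0 1/2 5/8 | 3/4 1 } => 11/16
v(BRBRBB) = { 0 1/2 5/8 11/16 | 3/4 1 } => 23/32
v(BRBRBBR) = { 0 1/2 5/8 11/16 | 23/32 3/4 1 } => 45/64
v(BRBRBBRR) = { 0 1/2 5/8 11/16 | 45/64 23/32 3/4 1 } => 89/128
v(BRBRBBRRB) = { 0 1/2 5/8 11/16 89/128 | 45/64 23/32 3/4 1 } => 179/256
v(BRBRBBRRBB) = { 0 1/2 5/8 11/16 89/128 179/256 | 45/64 23/32 3/4 1 } => 359/512
v(BRBRBBRRBBB) = { 0 1/2 5/8 11/16 89/128 179/256 359/512 | 45/64 23/32 3/4 1 } => 719/1024
v(BRBRBBRRBBBB) = { 0 1/2 5/8 11/16 89/128 179/256 359/512 719/1024 | 45/64 23/32 3/4 1 } => 1439/2048
v(BRBRBBRRBBBBB) = { 0 1/2 5/8 11/16 89/128 179/256 359/512 719/1024 1439/2048 | 45/64 23/32 3/4 1 } => 2879/4096
v(BRBRBBRRBBBBBB) = { 0 1/2 5/8 11/16 89/128 179/256 359/512 719/1024 1439/2048 2879/4096 | 45/64 23/32 3/4 1 } => 5759/8192
v(BRBRBBRRBBBBBBB) = { 0 1/2 5/8 11/16 89/128 179/256 359/512 719/1024 1439/2048 2879/4096 5759/8192 | 45/64 23/32 3/4 1 } => 11519/16384

11519/16384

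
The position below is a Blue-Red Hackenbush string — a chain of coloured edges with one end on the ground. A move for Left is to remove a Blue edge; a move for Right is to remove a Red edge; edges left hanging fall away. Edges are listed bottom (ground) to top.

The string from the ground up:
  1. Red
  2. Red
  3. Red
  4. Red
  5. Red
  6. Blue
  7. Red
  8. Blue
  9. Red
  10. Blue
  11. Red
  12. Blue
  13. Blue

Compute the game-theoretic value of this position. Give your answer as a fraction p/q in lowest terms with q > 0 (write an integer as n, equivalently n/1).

step 1: add Red to get R; options L={ ∅ } R={ 0 } = -1
step 2: add Red to get RR; options L={ ∅ } R={ -1, 0 } = -2
step 3: add Red to get RRR; options L={ ∅ } R={ -2, -1, 0 } = -3
step 4: add Red to get RRRR; options L={ ∅ } R={ -3, -2, -1, 0 } = -4
step 5: add Red to get RRRRR; options L={ ∅ } R={ -4, -3, -2, -1, 0 } = -5
step 6: add Blue to get RRRRRB; options L={ -5 } R={ -4, -3, -2, -1, 0 } = -9/2
step 7: add Red to get RRRRRBR; options L={ -5 } R={ -9/2, -4, -3, -2, -1, 0 } = -19/4
step 8: add Blue to get RRRRRBRB; options L={ -5, -19/4 } R={ -9/2, -4, -3, -2, -1, 0 } = -37/8
step 9: add Red to get RRRRRBRBR; options L={ -5, -19/4 } R={ -37/8, -9/2, -4, -3, -2, -1, 0 } = -75/16
step 10: add Blue to get RRRRRBRBRB; options L={ -5, -19/4, -75/16 } R={ -37/8, -9/2, -4, -3, -2, -1, 0 } = -149/32
step 11: add Red to get RRRRRBRBRBR; options L={ -5, -19/4, -75/16 } R={ -149/32, -37/8, -9/2, -4, -3, -2, -1, 0 } = -299/64
step 12: add Blue to get RRRRRBRBRBRB; options L={ -5, -19/4, -75/16, -299/64 } R={ -149/32, -37/8, -9/2, -4, -3, -2, -1, 0 } = -597/128
step 13: add Blue to get RRRRRBRBRBRBB; options L={ -5, -19/4, -75/16, -299/64, -597/128 } R={ -149/32, -37/8, -9/2, -4, -3, -2, -1, 0 } = -1193/256

-1193/256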